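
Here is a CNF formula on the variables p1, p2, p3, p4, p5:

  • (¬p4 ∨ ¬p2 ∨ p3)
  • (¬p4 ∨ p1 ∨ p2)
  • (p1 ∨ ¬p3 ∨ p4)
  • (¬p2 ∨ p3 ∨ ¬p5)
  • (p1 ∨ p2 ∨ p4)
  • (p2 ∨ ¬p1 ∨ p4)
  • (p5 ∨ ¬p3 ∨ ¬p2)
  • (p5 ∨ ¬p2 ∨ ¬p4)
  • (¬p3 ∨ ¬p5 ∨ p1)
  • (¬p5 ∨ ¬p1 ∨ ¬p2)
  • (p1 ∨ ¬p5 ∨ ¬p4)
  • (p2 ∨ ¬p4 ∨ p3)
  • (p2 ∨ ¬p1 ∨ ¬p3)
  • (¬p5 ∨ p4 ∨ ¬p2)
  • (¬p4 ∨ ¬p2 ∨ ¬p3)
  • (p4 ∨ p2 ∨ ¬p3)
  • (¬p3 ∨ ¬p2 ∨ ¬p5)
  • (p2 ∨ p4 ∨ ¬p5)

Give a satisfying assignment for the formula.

p1=F  p2=T  p3=F  p4=F  p5=F

Branch on p1: take p1 = False.
For the remaining variables, p2 = True, p3 = False, p4 = False, p5 = False works.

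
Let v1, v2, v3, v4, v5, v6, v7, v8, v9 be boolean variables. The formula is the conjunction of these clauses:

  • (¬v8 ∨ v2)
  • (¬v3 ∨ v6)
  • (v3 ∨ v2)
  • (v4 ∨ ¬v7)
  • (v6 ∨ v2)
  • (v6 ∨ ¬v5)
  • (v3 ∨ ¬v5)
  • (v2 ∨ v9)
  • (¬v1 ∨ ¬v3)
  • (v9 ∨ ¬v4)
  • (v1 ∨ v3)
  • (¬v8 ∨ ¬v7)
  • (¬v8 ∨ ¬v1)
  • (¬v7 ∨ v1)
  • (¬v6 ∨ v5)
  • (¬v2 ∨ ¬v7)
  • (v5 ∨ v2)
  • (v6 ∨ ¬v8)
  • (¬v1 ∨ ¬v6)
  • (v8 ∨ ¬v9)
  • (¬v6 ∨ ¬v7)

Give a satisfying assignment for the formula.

v1=False  v2=True  v3=True  v4=False  v5=True  v6=True  v7=False  v8=False  v9=False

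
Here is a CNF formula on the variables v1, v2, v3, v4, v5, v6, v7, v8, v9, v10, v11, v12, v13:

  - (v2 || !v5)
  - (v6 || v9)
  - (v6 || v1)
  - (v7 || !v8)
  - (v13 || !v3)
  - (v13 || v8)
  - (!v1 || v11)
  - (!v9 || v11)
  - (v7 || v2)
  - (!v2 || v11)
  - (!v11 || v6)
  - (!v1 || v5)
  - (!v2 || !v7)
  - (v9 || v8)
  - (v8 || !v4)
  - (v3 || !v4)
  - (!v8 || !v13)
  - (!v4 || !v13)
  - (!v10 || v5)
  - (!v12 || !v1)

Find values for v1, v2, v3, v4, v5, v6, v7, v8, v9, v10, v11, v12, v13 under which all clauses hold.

v1=F, v2=T, v3=T, v4=F, v5=T, v6=T, v7=F, v8=F, v9=T, v10=F, v11=T, v12=F, v13=T

Pure literal: v4 appears only negated; assign v4 = False.
v6 occurs only positively in the remaining clauses — set v6 = True.
Try v1 = False.
Try v2 = True.
  then v11 is forced to True.
  then v7 is forced to False.
  then v8 is forced to False.
  then v13 is forced to True.
  then v9 is forced to True.
For the remaining variables, v3 = True, v5 = True, v10 = False, v12 = False works.
Every clause has at least one true literal under this assignment.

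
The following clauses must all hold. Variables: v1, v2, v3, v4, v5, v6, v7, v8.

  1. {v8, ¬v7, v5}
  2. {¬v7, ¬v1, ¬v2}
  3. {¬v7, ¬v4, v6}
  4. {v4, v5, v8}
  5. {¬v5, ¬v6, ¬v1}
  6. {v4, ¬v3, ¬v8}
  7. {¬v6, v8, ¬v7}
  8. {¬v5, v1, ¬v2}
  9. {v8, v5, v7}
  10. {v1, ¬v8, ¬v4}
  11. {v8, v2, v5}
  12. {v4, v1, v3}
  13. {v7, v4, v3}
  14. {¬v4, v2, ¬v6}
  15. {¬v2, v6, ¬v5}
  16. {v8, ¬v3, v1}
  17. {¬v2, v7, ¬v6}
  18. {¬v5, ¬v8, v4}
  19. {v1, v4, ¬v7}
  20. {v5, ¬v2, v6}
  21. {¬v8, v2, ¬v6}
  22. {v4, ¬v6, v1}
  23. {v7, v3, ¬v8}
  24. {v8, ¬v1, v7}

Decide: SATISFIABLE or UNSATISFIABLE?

SATISFIABLE

Set v1 = True and propagate.
Set v2 = False and propagate.
Try v3 = True.
The remaining clauses are satisfied by v4 = True, v5 = True, v6 = False, v7 = False, v8 = True.
Every clause has at least one true literal under this assignment.
So v1=T, v2=F, v3=T, v4=T, v5=T, v6=F, v7=F, v8=T is a satisfying assignment.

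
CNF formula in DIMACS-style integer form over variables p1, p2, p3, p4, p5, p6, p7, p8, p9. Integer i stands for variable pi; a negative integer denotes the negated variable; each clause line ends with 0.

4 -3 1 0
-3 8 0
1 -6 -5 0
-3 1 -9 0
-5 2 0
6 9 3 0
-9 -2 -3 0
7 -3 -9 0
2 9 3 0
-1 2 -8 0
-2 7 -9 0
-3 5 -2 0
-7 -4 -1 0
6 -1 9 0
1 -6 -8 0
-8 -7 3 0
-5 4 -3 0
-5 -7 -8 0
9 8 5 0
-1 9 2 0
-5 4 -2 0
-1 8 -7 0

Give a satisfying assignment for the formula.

p1=F, p2=F, p3=F, p4=T, p5=F, p6=F, p7=F, p8=T, p9=T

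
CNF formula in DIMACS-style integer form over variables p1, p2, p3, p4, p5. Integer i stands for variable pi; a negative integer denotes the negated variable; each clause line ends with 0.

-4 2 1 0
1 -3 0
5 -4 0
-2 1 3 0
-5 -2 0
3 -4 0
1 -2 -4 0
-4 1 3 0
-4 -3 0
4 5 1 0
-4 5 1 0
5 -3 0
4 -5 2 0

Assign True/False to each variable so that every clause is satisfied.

p1=1, p2=1, p3=0, p4=0, p5=0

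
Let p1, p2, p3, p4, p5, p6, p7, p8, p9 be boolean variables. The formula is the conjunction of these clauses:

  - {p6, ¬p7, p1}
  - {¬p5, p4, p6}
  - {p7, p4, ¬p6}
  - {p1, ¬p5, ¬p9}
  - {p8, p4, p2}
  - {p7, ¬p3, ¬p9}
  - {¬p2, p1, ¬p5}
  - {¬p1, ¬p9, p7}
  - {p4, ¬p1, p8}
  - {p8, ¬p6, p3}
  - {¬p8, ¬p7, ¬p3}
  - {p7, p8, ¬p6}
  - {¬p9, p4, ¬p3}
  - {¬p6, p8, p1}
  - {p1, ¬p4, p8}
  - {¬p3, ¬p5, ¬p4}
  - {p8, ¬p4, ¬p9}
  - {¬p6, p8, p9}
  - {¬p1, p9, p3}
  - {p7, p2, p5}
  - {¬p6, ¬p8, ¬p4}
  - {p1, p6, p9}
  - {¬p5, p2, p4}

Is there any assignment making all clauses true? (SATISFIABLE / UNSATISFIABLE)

Set p1 = False and propagate.
Try p2 = True.
  then p5 is forced to False.
For the remaining variables, p3 = False, p4 = False, p6 = False, p7 = False, p8 = True, p9 = True works.
Every clause has at least one true literal under this assignment.
So p1=0, p2=1, p3=0, p4=0, p5=0, p6=0, p7=0, p8=1, p9=1 is a satisfying assignment.

SATISFIABLE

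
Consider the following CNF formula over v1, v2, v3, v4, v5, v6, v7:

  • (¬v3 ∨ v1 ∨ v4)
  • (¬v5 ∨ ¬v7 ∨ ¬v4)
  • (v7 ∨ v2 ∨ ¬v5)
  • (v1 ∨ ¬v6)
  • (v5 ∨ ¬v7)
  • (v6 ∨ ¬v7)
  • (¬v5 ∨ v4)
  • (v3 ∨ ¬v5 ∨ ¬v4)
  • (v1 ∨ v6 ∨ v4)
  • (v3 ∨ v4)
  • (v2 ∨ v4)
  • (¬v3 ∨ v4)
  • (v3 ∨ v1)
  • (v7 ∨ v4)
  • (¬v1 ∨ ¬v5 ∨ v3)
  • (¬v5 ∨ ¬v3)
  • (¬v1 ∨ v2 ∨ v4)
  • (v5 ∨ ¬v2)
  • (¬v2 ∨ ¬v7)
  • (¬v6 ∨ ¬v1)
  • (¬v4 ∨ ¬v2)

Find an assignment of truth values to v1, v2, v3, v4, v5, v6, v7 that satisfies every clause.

v1 = F, v2 = F, v3 = T, v4 = T, v5 = F, v6 = F, v7 = F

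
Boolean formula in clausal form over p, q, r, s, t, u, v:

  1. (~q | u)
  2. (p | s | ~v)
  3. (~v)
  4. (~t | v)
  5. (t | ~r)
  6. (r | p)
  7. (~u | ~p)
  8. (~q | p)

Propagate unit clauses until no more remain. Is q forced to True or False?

False

Unit clause (~v) sets v = False.
(v | ~t) with v = False leaves only ~t, so t = False.
(t | ~r): since t = False, the clause reduces to (~r). r = False.
In (r | p), r is now false; p must hold, so p = True.
In (~p | ~u), ~p is now false; ~u must hold, so u = False.
In (u | ~q), u is now false; ~q must hold, so q = False.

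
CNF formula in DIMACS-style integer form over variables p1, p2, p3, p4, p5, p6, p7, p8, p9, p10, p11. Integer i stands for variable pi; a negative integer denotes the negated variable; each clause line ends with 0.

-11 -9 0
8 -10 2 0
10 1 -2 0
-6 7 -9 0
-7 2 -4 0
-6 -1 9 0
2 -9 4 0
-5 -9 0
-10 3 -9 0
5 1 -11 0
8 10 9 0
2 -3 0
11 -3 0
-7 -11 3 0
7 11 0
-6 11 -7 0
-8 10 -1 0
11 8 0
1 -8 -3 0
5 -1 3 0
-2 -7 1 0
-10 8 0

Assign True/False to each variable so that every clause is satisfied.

p1=False, p2=True, p3=False, p4=False, p5=True, p6=True, p7=False, p8=True, p9=False, p10=True, p11=True

Check each clause:
  1. (!p9 || !p11) — !p9 is true.
  2. (p8 || p2 || !p10) — p8 is true.
  3. (!p2 || p1 || p10) — p10 is true.
  4. (!p6 || p7 || !p9) — !p9 is true.
  5. (!p7 || !p4 || p2) — !p7 is true.
  6. (p9 || !p6 || !p1) — !p1 is true.
  7. (p4 || !p9 || p2) — p2 is true.
  8. (!p5 || !p9) — !p9 is true.
  9. (p3 || !p9 || !p10) — !p9 is true.
  10. (!p11 || p5 || p1) — p5 is true.
  11. (p10 || p8 || p9) — p8 is true.
  12. (!p3 || p2) — p2 is true.
  13. (p11 || !p3) — p11 is true.
  14. (p3 || !p11 || !p7) — !p7 is true.
  15. (p7 || p11) — p11 is true.
  16. (p11 || !p7 || !p6) — !p7 is true.
  17. (!p8 || p10 || !p1) — p10 is true.
  18. (p11 || p8) — p8 is true.
  19. (p1 || !p3 || !p8) — !p3 is true.
  20. (p3 || !p1 || p5) — p5 is true.
  21. (!p2 || !p7 || p1) — !p7 is true.
  22. (!p10 || p8) — p8 is true.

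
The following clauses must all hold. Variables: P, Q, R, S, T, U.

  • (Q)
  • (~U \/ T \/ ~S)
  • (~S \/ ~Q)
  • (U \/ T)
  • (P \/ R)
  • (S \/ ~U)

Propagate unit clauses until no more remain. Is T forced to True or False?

True

(Q) is a unit clause: Q = True.
In (~Q \/ ~S), ~Q is now false; ~S must hold, so S = False.
From (S \/ ~U) and S = False: U = False.
From (T \/ U) and U = False: T = True.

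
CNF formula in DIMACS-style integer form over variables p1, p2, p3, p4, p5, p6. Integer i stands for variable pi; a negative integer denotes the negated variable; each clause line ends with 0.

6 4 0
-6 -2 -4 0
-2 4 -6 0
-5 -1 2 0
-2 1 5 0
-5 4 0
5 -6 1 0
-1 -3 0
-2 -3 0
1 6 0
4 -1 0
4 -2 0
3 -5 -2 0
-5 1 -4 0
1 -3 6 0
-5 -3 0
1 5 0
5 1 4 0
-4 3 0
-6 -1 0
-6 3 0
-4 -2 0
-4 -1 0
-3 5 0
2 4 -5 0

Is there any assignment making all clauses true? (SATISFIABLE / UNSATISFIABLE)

UNSATISFIABLE

p1 = True:
  propagation gives p3=False, p4=True; an empty clause results — contradiction.
p1 = False:
  propagation gives p6=True, p5=True, p4=True; an empty clause results — contradiction.
Every branch closes, so no satisfying assignment exists.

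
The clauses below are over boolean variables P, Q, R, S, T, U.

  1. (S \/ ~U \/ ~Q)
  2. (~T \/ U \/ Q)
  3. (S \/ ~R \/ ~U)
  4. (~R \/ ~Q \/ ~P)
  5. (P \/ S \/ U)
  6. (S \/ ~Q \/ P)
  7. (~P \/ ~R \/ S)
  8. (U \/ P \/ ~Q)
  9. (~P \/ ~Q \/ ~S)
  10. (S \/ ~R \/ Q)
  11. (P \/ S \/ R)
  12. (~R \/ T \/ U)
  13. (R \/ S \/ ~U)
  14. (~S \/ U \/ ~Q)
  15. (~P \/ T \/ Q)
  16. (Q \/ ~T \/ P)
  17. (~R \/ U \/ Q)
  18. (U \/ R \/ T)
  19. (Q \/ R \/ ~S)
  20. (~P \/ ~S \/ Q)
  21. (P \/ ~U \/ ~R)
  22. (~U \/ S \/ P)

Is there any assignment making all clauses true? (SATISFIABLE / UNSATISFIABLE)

Try P = True.
Try Q = True.
  then R is forced to False.
  then S is forced to False.
  then U is forced to False.
  then T is forced to True.
So P=T, Q=T, R=F, S=F, T=T, U=F is a satisfying assignment.

SATISFIABLE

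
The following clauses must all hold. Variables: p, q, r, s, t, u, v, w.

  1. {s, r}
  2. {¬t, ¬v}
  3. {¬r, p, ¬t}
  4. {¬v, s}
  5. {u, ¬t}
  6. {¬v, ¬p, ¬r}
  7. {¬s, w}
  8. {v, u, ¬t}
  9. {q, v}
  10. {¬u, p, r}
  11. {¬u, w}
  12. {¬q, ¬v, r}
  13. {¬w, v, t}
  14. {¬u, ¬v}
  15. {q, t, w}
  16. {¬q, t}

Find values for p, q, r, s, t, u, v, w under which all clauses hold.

p = True, q = True, r = False, s = True, t = True, u = True, v = False, w = True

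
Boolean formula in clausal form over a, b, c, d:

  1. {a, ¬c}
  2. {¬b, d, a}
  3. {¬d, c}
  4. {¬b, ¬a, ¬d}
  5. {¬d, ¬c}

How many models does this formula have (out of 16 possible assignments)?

Satisfying assignments:
  a=F b=F c=F d=F
  a=T b=F c=F d=F
  a=T b=F c=T d=F
  a=T b=T c=F d=F
  a=T b=T c=T d=F
That's 5 in total.

5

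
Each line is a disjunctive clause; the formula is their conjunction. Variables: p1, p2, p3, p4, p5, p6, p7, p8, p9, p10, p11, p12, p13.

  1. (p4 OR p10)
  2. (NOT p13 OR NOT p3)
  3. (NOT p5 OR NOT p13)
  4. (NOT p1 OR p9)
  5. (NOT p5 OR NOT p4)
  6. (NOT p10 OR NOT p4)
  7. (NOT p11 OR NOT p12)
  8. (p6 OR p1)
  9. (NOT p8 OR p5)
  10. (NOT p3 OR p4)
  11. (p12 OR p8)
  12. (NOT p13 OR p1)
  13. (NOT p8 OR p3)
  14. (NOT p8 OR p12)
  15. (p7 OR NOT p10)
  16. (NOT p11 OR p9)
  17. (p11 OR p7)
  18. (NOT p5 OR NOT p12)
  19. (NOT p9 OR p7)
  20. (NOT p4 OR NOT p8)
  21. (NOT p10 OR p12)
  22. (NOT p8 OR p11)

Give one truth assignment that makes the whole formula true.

p1=F, p2=F, p3=T, p4=T, p5=F, p6=T, p7=T, p8=F, p9=F, p10=F, p11=F, p12=T, p13=F

Check each clause:
  1. (p4 OR p10) — p4 is true.
  2. (NOT p13 OR NOT p3) — NOT p13 is true.
  3. (NOT p13 OR NOT p5) — NOT p5 is true.
  4. (p9 OR NOT p1) — NOT p1 is true.
  5. (NOT p4 OR NOT p5) — NOT p5 is true.
  6. (NOT p4 OR NOT p10) — NOT p10 is true.
  7. (NOT p12 OR NOT p11) — NOT p11 is true.
  8. (p1 OR p6) — p6 is true.
  9. (NOT p8 OR p5) — NOT p8 is true.
  10. (NOT p3 OR p4) — p4 is true.
  11. (p8 OR p12) — p12 is true.
  12. (p1 OR NOT p13) — NOT p13 is true.
  13. (p3 OR NOT p8) — NOT p8 is true.
  14. (p12 OR NOT p8) — NOT p8 is true.
  15. (NOT p10 OR p7) — NOT p10 is true.
  16. (p9 OR NOT p11) — NOT p11 is true.
  17. (p7 OR p11) — p7 is true.
  18. (NOT p12 OR NOT p5) — NOT p5 is true.
  19. (p7 OR NOT p9) — NOT p9 is true.
  20. (NOT p8 OR NOT p4) — NOT p8 is true.
  21. (p12 OR NOT p10) — p12 is true.
  22. (NOT p8 OR p11) — NOT p8 is true.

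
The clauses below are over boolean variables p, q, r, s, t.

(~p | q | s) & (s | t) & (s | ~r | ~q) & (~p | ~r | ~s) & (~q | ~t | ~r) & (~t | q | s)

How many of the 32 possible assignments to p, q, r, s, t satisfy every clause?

Split on s, then q.
  s=T, q=T: 5 of the 8 assignments to (p,r,t) work.
  s=T, q=F: t free; 3 ways for (p,r) × 2^1 = 6.
  s=F, q=T: remaining (p,r,t) ∈ {(F,F,T); (T,F,T)} — 2.
  s=F, q=F: a clause becomes empty — 0.
Total: 5 + 6 + 2 + 0 = 13.

13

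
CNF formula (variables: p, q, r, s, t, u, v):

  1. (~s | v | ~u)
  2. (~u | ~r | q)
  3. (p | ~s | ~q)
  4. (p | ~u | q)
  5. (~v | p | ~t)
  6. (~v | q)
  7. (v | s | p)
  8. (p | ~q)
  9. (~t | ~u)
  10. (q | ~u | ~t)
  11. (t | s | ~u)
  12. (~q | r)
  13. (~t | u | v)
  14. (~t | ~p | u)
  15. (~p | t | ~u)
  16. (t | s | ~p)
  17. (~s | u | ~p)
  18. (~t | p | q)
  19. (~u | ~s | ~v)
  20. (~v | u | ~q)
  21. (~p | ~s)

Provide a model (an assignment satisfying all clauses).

p=0, q=0, r=0, s=1, t=0, u=0, v=0

Branch on p: take p = False.
  then q is forced to False.
  then u is forced to False.
  then v is forced to False.
  then s is forced to True.
  then t is forced to False.
r is now unconstrained; take r = False.
Check each clause:
  1. (~s | ~u | v) — ~u is true.
  2. (q | ~u | ~r) — ~u is true.
  3. (~s | ~q | p) — ~q is true.
  4. (p | q | ~u) — ~u is true.
  5. (~v | ~t | p) — ~v is true.
  6. (~v | q) — ~v is true.
  7. (s | v | p) — s is true.
  8. (p | ~q) — ~q is true.
  9. (~u | ~t) — ~u is true.
  10. (q | ~t | ~u) — ~u is true.
  11. (~u | s | t) — ~u is true.
  12. (r | ~q) — ~q is true.
  13. (u | v | ~t) — ~t is true.
  14. (u | ~t | ~p) — ~t is true.
  15. (~p | t | ~u) — ~u is true.
  16. (s | t | ~p) — s is true.
  17. (~p | u | ~s) — ~p is true.
  18. (p | ~t | q) — ~t is true.
  19. (~v | ~s | ~u) — ~v is true.
  20. (~v | ~q | u) — ~v is true.
  21. (~p | ~s) — ~p is true.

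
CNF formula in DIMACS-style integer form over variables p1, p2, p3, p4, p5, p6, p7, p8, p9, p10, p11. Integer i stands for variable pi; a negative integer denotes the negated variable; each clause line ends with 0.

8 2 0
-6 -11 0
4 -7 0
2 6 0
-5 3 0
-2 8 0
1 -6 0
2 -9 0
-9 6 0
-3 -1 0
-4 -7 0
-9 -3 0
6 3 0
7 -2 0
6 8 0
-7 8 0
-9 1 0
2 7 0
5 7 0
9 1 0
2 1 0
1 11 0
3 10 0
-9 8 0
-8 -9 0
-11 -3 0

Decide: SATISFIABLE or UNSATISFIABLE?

UNSATISFIABLE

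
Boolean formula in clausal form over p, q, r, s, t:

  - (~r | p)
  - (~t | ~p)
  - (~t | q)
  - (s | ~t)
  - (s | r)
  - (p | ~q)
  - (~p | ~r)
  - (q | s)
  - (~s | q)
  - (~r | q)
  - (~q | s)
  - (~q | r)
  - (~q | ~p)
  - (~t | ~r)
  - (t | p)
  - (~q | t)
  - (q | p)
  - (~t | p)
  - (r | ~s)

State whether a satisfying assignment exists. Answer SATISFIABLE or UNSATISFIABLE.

q = True:
  propagation gives p=True; an empty clause results — contradiction.
q = False:
  propagation gives t=False, s=True; an empty clause results — contradiction.
Every branch closes, so no satisfying assignment exists.

UNSATISFIABLE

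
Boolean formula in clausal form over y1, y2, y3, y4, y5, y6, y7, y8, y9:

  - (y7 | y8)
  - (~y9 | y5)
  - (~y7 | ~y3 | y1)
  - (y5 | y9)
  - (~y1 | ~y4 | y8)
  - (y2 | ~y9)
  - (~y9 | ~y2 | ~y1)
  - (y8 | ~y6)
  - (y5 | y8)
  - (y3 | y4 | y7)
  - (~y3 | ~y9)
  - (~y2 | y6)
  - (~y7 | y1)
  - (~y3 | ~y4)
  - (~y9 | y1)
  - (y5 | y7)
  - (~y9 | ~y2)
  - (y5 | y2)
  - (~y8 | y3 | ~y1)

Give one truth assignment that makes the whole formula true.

y1 = 1, y2 = 0, y3 = 1, y4 = 0, y5 = 1, y6 = 1, y7 = 0, y8 = 1, y9 = 0

Check each clause:
  1. (y8 | y7) — y8 is true.
  2. (y5 | ~y9) — y5 is true.
  3. (~y3 | y1 | ~y7) — ~y7 is true.
  4. (y9 | y5) — y5 is true.
  5. (~y4 | ~y1 | y8) — y8 is true.
  6. (y2 | ~y9) — ~y9 is true.
  7. (~y1 | ~y2 | ~y9) — ~y2 is true.
  8. (~y6 | y8) — y8 is true.
  9. (y8 | y5) — y8 is true.
  10. (y7 | y3 | y4) — y3 is true.
  11. (~y3 | ~y9) — ~y9 is true.
  12. (y6 | ~y2) — y6 is true.
  13. (~y7 | y1) — y1 is true.
  14. (~y3 | ~y4) — ~y4 is true.
  15. (y1 | ~y9) — y1 is true.
  16. (y5 | y7) — y5 is true.
  17. (~y9 | ~y2) — ~y2 is true.
  18. (y2 | y5) — y5 is true.
  19. (~y1 | y3 | ~y8) — y3 is true.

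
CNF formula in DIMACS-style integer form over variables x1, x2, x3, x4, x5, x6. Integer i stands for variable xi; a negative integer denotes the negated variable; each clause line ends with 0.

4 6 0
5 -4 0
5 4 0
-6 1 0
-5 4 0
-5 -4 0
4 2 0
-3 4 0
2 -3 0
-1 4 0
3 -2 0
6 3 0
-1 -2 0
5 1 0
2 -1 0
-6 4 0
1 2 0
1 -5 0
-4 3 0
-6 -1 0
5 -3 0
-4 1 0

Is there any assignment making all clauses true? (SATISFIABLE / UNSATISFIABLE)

x4 = True:
  propagation gives x5=True; an empty clause results — contradiction.
x4 = False:
  propagation gives x6=True; an empty clause results — contradiction.
Every branch closes, so no satisfying assignment exists.

UNSATISFIABLE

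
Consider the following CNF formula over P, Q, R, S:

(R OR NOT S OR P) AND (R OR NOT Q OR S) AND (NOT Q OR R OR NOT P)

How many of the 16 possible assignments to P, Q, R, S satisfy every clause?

11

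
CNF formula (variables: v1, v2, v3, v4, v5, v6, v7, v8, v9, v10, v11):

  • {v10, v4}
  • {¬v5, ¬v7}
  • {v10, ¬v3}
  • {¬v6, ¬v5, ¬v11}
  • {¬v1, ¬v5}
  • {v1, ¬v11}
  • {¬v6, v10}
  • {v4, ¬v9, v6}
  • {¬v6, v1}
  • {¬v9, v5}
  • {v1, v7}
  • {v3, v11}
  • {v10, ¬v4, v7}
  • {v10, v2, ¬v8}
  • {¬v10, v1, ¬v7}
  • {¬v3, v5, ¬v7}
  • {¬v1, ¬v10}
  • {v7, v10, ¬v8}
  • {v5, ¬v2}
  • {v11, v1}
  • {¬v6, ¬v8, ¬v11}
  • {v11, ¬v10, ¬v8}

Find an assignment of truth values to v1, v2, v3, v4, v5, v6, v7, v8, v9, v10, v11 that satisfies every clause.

v1=T, v2=F, v3=F, v4=T, v5=F, v6=F, v7=T, v8=F, v9=F, v10=F, v11=T

v8 occurs only negated in the remaining clauses — set v8 = False.
Pure literal: v9 appears only negated; assign v9 = False.
Try v1 = True.
  then v5 is forced to False.
  then v10 is forced to False.
  then v4 is forced to True.
  then v3 is forced to False.
  then v6 is forced to False.
  then v11 is forced to True.
  then v7 is forced to True.
  then v2 is forced to False.
Every clause has at least one true literal under this assignment.
Check each clause:
  1. {v4, v10} — v4 is true.
  2. {¬v7, ¬v5} — ¬v5 is true.
  3. {v10, ¬v3} — ¬v3 is true.
  4. {¬v11, ¬v5, ¬v6} — ¬v6 is true.
  5. {¬v1, ¬v5} — ¬v5 is true.
  6. {¬v11, v1} — v1 is true.
  7. {¬v6, v10} — ¬v6 is true.
  8. {v4, ¬v9, v6} — v4 is true.
  9. {¬v6, v1} — v1 is true.
  10. {v5, ¬v9} — ¬v9 is true.
  11. {v7, v1} — v1 is true.
  12. {v3, v11} — v11 is true.
  13. {¬v4, v10, v7} — v7 is true.
  14. {v10, v2, ¬v8} — ¬v8 is true.
  15. {v1, ¬v7, ¬v10} — ¬v10 is true.
  16. {¬v7, ¬v3, v5} — ¬v3 is true.
  17. {¬v1, ¬v10} — ¬v10 is true.
  18. {v7, v10, ¬v8} — ¬v8 is true.
  19. {¬v2, v5} — ¬v2 is true.
  20. {v11, v1} — v1 is true.
  21. {¬v6, ¬v8, ¬v11} — ¬v8 is true.
  22. {¬v10, v11, ¬v8} — ¬v8 is true.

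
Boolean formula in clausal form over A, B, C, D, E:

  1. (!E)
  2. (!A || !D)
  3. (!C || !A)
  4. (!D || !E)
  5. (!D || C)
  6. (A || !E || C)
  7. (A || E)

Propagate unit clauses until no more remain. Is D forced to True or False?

False

(!E) is a unit clause: E = False.
(A || E) with E = False leaves only A, so A = True.
In (!A || !D), !A is now false; !D must hold, so D = False.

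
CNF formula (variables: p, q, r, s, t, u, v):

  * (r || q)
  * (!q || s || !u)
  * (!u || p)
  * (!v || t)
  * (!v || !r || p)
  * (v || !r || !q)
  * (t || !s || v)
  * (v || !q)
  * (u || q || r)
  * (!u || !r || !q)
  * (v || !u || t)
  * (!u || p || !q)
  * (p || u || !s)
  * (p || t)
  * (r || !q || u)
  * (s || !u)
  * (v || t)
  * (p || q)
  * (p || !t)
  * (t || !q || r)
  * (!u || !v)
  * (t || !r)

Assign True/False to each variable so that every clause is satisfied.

p=T  q=F  r=T  s=T  t=T  u=T  v=F

Check each clause:
  1. (q || r) — r is true.
  2. (s || !u || !q) — s is true.
  3. (!u || p) — p is true.
  4. (!v || t) — !v is true.
  5. (p || !r || !v) — p is true.
  6. (!r || !q || v) — !q is true.
  7. (t || v || !s) — t is true.
  8. (v || !q) — !q is true.
  9. (u || q || r) — r is true.
  10. (!u || !q || !r) — !q is true.
  11. (!u || t || v) — t is true.
  12. (!u || p || !q) — p is true.
  13. (!s || u || p) — p is true.
  14. (t || p) — p is true.
  15. (r || u || !q) — r is true.
  16. (!u || s) — s is true.
  17. (t || v) — t is true.
  18. (p || q) — p is true.
  19. (!t || p) — p is true.
  20. (t || r || !q) — r is true.
  21. (!v || !u) — !v is true.
  22. (t || !r) — t is true.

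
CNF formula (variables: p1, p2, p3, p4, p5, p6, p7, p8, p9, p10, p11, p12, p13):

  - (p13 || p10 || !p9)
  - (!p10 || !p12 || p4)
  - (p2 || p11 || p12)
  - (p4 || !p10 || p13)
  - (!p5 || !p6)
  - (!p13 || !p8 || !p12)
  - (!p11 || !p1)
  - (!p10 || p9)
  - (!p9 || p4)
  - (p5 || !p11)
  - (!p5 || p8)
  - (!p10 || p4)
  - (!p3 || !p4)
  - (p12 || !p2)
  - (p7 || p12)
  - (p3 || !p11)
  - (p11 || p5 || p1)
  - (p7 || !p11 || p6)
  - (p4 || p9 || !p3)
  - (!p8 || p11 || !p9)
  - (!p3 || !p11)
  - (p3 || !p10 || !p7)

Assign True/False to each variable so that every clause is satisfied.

Branch on p1: take p1 = True.
  then p11 is forced to False.
Branch on p2: take p2 = True.
  then p12 is forced to True.
For the remaining variables, p3 = False, p4 = True, p5 = False, p6 = True, p7 = False, p8 = False, p9 = True, p10 = False, p13 = True works.

p1=T, p2=T, p3=F, p4=T, p5=F, p6=T, p7=F, p8=F, p9=T, p10=F, p11=F, p12=T, p13=T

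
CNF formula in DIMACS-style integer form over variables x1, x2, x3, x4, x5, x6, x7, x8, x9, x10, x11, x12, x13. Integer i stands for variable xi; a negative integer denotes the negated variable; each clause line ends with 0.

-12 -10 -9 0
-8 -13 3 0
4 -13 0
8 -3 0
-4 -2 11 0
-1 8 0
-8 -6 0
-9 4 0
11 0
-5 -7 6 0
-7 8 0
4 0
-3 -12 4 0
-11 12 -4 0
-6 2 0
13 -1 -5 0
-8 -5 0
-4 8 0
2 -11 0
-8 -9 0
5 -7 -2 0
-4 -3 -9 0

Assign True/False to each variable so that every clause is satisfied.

x1 = T, x2 = T, x3 = F, x4 = T, x5 = F, x6 = F, x7 = F, x8 = T, x9 = F, x10 = F, x11 = T, x12 = T, x13 = F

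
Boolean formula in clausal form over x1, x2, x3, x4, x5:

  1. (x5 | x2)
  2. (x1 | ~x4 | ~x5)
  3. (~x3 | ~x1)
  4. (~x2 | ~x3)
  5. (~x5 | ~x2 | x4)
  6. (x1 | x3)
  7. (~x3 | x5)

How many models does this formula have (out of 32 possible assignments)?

The models are:
  x1=F x2=F x3=T x4=F x5=T
  x1=T x2=F x3=F x4=F x5=T
  x1=T x2=F x3=F x4=T x5=T
  x1=T x2=T x3=F x4=F x5=F
  x1=T x2=T x3=F x4=T x5=F
  x1=T x2=T x3=F x4=T x5=T
That's 6 in total.

6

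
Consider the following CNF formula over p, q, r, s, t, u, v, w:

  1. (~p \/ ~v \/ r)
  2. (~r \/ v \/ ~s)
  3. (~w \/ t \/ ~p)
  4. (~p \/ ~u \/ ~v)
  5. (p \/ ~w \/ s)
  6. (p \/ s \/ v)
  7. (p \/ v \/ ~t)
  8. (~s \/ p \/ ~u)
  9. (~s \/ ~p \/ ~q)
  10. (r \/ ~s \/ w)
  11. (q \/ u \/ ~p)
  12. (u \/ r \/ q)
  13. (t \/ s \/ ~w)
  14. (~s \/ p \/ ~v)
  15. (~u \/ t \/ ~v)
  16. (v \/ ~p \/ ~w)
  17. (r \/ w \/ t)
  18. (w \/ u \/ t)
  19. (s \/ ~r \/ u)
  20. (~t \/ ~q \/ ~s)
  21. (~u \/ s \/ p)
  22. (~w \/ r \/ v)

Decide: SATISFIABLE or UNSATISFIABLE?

SATISFIABLE

Try p = True.
Branch on q: take q = False.
  then u is forced to True.
  then v is forced to False.
  then w is forced to False.
The remaining clauses are satisfied by r = False, s = False, t = True.
So p=T  q=F  r=F  s=F  t=T  u=T  v=F  w=F is a satisfying assignment.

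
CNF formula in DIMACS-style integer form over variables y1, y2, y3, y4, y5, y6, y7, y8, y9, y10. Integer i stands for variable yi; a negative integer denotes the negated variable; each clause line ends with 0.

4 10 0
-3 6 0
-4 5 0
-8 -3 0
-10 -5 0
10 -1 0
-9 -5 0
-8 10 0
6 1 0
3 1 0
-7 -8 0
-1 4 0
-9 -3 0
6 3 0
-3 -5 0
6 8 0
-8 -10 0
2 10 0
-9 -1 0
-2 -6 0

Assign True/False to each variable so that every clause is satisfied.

y1 = 0, y2 = 0, y3 = 1, y4 = 0, y5 = 0, y6 = 1, y7 = 1, y8 = 0, y9 = 0, y10 = 1

Pure literal: y9 appears only negated; assign y9 = False.
Set y1 = False and propagate.
  then y6 is forced to True.
  then y3 is forced to True.
  then y8 is forced to False.
  then y5 is forced to False.
  then y4 is forced to False.
  then y10 is forced to True.
  then y2 is forced to False.
y7 is now unconstrained; take y7 = True.
Every clause has at least one true literal under this assignment.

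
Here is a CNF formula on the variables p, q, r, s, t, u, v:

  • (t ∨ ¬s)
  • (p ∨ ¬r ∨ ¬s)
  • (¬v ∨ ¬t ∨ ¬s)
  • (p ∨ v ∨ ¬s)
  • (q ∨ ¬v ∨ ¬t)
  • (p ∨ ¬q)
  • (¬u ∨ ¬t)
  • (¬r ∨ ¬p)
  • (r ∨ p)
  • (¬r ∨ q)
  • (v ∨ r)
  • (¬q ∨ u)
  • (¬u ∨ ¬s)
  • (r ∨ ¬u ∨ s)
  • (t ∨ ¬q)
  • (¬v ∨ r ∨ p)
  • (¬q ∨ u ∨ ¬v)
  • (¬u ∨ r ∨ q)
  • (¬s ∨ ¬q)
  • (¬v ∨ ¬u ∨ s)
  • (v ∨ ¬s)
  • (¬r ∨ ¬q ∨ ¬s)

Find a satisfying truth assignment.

p = T, q = F, r = F, s = F, t = F, u = F, v = T

Set p = True and propagate.
  then r is forced to False.
  then v is forced to True.
Branch on q: take q = False.
  then t is forced to False.
  then s is forced to False.
  then u is forced to False.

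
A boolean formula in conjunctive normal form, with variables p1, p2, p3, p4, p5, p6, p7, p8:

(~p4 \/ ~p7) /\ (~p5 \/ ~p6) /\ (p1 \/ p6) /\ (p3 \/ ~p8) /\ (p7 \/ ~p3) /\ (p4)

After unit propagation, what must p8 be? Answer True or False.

False

(p4) is a unit clause: p4 = True.
(~p7 \/ ~p4): since p4 = True, the clause reduces to (~p7). p7 = False.
From (p7 \/ ~p3) and p7 = False: p3 = False.
From (p3 \/ ~p8) and p3 = False: p8 = False.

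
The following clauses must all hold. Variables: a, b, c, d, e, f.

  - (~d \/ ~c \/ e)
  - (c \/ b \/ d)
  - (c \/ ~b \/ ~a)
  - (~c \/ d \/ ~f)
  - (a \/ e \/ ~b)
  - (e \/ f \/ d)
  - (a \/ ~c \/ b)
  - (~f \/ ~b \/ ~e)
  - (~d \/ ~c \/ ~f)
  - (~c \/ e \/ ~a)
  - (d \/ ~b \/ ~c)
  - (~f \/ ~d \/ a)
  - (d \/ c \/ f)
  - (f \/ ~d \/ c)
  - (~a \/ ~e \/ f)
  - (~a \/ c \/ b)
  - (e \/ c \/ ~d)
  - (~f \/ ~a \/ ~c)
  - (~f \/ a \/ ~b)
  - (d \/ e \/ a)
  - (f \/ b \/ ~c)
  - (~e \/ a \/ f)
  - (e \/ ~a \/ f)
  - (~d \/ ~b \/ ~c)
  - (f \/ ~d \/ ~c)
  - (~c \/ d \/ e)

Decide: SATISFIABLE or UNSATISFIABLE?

UNSATISFIABLE

c = True:
  f = True:
    propagation gives d=True; an empty clause results — contradiction.
  f = False:
    propagation gives b=True, d=True; an empty clause results — contradiction.
c = False:
  a = True:
    propagation gives b=False; an empty clause results — contradiction.
  a = False:
    d = True:
      propagation gives f=False; contradiction.
    d = False:
      propagation gives b=True, e=True, f=False; contradiction.
Every branch closes, so no satisfying assignment exists.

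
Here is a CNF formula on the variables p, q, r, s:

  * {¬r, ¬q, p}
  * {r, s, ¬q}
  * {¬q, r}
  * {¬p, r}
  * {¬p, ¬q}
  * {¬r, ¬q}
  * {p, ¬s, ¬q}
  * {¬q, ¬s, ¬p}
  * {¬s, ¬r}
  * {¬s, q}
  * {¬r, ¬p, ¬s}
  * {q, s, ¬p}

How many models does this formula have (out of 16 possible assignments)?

The models are:
  p=0 q=0 r=0 s=0
  p=0 q=0 r=1 s=0
That's 2 in total.

2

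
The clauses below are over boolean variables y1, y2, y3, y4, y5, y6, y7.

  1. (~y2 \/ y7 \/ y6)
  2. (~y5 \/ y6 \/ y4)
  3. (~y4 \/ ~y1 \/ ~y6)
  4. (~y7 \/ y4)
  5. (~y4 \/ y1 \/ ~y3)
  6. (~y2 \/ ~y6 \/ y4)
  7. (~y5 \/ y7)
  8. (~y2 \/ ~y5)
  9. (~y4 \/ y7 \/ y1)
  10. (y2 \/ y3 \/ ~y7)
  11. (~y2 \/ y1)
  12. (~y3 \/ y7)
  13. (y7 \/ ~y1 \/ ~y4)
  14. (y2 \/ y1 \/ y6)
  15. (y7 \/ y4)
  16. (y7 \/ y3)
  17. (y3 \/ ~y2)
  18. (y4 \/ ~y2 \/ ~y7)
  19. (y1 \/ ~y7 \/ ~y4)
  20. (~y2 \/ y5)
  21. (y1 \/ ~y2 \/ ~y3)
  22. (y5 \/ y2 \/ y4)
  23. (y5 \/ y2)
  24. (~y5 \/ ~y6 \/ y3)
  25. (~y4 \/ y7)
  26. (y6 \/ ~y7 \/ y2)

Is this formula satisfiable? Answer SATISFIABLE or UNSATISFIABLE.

UNSATISFIABLE

y2 = True:
  propagation gives y5=False; an empty clause results — contradiction.
y2 = False:
  propagation gives y5=True, y7=True, y4=True, y3=True; an empty clause results — contradiction.
Every branch closes, so no satisfying assignment exists.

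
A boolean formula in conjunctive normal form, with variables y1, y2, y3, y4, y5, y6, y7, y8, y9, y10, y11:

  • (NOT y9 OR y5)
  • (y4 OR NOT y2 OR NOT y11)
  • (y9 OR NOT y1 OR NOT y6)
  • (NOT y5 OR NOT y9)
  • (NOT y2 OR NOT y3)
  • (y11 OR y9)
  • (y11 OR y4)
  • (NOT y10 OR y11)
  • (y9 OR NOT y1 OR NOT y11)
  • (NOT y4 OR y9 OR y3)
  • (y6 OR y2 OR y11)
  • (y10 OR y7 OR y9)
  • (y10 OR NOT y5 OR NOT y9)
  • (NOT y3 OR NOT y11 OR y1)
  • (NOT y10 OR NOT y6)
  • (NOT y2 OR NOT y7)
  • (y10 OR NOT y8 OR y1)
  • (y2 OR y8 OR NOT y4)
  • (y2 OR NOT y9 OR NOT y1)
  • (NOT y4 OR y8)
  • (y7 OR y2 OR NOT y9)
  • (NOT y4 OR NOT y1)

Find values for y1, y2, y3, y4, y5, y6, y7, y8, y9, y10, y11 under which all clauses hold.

Set y1 = False and propagate.
For the remaining variables, y2 = False, y3 = False, y4 = False, y5 = False, y6 = False, y7 = True, y8 = False, y9 = False, y10 = True, y11 = True works.
Every clause has at least one true literal under this assignment.

y1=False, y2=False, y3=False, y4=False, y5=False, y6=False, y7=True, y8=False, y9=False, y10=True, y11=True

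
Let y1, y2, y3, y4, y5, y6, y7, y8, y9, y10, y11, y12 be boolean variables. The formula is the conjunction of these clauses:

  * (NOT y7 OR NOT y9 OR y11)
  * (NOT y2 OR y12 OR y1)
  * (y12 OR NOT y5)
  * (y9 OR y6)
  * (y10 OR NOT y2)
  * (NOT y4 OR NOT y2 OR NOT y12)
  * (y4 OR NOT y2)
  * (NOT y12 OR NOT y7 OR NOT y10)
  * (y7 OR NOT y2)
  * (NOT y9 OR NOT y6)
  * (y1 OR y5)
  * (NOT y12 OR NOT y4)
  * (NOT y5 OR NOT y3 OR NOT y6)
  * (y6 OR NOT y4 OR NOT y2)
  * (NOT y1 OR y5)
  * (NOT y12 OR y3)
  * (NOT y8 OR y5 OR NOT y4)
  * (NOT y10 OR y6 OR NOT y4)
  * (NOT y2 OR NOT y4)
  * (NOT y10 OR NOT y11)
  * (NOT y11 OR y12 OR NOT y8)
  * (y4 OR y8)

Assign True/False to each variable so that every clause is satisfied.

y2 occurs only negated in the remaining clauses — set y2 = False.
Branch on y1: take y1 = True.
  then y5 is forced to True.
  then y12 is forced to True.
  then y4 is forced to False.
  then y3 is forced to True.
  then y6 is forced to False.
  then y9 is forced to True.
  then y8 is forced to True.
Set y7 = True and propagate.
  then y11 is forced to True.
  then y10 is forced to False.

y1 = True, y2 = False, y3 = True, y4 = False, y5 = True, y6 = False, y7 = True, y8 = True, y9 = True, y10 = False, y11 = True, y12 = True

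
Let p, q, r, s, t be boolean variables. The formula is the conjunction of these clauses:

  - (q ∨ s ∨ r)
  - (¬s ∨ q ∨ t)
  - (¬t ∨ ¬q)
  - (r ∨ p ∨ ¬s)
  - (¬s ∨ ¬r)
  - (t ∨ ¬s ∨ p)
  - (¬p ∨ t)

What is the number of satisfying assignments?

6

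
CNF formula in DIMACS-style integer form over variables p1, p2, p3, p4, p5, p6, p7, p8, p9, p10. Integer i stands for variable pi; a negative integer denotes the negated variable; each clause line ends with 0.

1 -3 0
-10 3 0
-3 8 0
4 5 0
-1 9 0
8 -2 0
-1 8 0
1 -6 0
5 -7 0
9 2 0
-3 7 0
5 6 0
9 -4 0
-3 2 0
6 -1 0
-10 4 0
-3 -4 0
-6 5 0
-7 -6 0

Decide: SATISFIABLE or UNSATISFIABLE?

p5 occurs only positively in the remaining clauses — set p5 = True.
p8 occurs only positively in the remaining clauses — set p8 = True.
Try p1 = False.
  then p3 is forced to False.
  then p10 is forced to False.
  then p6 is forced to False.
Set p2 = True and propagate.
The remaining clauses are satisfied by p4 = True, p7 = True, p9 = True.
Every clause has at least one true literal under this assignment.
So p1=0  p2=1  p3=0  p4=1  p5=1  p6=0  p7=1  p8=1  p9=1  p10=0 is a satisfying assignment.

SATISFIABLE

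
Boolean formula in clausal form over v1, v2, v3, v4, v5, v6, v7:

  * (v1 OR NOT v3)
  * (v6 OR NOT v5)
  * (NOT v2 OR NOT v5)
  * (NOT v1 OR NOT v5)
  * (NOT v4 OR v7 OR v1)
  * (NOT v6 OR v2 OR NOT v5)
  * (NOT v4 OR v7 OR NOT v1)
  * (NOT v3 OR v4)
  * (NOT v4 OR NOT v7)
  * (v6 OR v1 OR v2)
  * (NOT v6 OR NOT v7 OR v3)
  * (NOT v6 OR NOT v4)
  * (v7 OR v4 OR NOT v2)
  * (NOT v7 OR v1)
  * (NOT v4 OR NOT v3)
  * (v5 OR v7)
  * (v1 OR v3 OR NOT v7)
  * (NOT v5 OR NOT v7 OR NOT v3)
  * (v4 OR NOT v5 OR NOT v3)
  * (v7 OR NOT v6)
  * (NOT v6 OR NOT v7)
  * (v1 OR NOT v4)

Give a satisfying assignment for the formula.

v1=True, v2=False, v3=False, v4=False, v5=False, v6=False, v7=True

Set v1 = True and propagate.
  then v5 is forced to False.
  then v7 is forced to True.
  then v4 is forced to False.
  then v3 is forced to False.
  then v6 is forced to False.
v2 is now unconstrained; take v2 = False.
Every clause has at least one true literal under this assignment.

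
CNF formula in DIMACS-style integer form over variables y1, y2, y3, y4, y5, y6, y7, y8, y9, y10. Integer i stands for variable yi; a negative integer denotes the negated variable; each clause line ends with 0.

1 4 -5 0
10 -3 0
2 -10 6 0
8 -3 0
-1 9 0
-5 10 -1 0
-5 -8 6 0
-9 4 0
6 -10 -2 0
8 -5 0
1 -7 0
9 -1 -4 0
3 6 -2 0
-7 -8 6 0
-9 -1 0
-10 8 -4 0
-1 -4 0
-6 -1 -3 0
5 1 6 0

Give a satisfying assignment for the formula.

y1=F, y2=F, y3=T, y4=F, y5=F, y6=T, y7=F, y8=T, y9=F, y10=T

Check each clause:
  1. (y1 | ~y5 | y4) — ~y5 is true.
  2. (y10 | ~y3) — y10 is true.
  3. (y6 | ~y10 | y2) — y6 is true.
  4. (~y3 | y8) — y8 is true.
  5. (~y1 | y9) — ~y1 is true.
  6. (y10 | ~y1 | ~y5) — y10 is true.
  7. (~y5 | y6 | ~y8) — ~y5 is true.
  8. (y4 | ~y9) — ~y9 is true.
  9. (~y2 | ~y10 | y6) — ~y2 is true.
  10. (y8 | ~y5) — y8 is true.
  11. (~y7 | y1) — ~y7 is true.
  12. (~y4 | ~y1 | y9) — ~y4 is true.
  13. (~y2 | y6 | y3) — y3 is true.
  14. (~y8 | ~y7 | y6) — ~y7 is true.
  15. (~y9 | ~y1) — ~y1 is true.
  16. (y8 | ~y4 | ~y10) — y8 is true.
  17. (~y1 | ~y4) — ~y4 is true.
  18. (~y3 | ~y6 | ~y1) — ~y1 is true.
  19. (y5 | y1 | y6) — y6 is true.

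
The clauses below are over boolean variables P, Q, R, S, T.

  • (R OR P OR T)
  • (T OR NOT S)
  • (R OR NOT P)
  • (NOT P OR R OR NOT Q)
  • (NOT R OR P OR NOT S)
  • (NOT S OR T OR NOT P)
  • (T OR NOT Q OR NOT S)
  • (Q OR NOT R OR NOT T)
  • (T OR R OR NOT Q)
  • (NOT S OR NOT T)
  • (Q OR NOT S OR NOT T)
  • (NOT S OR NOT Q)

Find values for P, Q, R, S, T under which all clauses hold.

S occurs only negated in the remaining clauses — set S = False.
Try P = True.
  then R is forced to True.
Try Q = True.
T is now unconstrained; take T = False.
Every clause has at least one true literal under this assignment.
Check each clause:
  1. (R OR T OR P) — P is true.
  2. (T OR NOT S) — NOT S is true.
  3. (NOT P OR R) — R is true.
  4. (NOT Q OR NOT P OR R) — R is true.
  5. (P OR NOT S OR NOT R) — P is true.
  6. (NOT P OR NOT S OR T) — NOT S is true.
  7. (NOT S OR T OR NOT Q) — NOT S is true.
  8. (NOT T OR NOT R OR Q) — Q is true.
  9. (R OR NOT Q OR T) — R is true.
  10. (NOT T OR NOT S) — NOT T is true.
  11. (NOT S OR NOT T OR Q) — Q is true.
  12. (NOT S OR NOT Q) — NOT S is true.

P=T, Q=T, R=T, S=F, T=F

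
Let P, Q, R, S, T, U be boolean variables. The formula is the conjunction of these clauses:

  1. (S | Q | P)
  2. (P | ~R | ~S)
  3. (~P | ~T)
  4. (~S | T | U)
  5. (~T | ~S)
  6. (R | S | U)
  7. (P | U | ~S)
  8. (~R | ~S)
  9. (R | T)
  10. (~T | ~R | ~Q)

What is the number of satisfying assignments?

7

Case analysis on S and R:
  S=1, R=1: a clause becomes empty — 0.
  S=1, R=0: a clause becomes empty — 0.
  S=0, R=1: U free; 3 ways for (P,Q,T) × 2^1 = 6.
  S=0, R=0: remaining (P,Q,T,U) ∈ {(0,1,1,1)} — 1.
Total: 0 + 0 + 6 + 1 = 7.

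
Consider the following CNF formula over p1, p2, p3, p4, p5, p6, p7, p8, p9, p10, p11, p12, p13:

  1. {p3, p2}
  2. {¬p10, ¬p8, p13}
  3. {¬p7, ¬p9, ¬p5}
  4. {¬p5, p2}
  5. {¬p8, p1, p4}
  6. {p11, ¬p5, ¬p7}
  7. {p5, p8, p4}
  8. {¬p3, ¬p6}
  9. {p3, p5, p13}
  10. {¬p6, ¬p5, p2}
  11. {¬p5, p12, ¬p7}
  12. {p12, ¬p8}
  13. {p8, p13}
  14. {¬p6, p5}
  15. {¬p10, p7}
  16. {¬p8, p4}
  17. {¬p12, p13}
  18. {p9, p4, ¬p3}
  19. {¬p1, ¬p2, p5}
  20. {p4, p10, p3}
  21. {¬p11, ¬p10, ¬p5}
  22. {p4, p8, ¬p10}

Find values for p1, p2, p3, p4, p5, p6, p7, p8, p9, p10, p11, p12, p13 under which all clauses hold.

p4 occurs only positively in the remaining clauses — set p4 = True.
p6 occurs only negated in the remaining clauses — set p6 = False.
Set p1 = True and propagate.
Branch on p2: take p2 = False.
  then p3 is forced to True.
  then p5 is forced to False.
Branch on p7: take p7 = True.
For the remaining variables, p8 = True, p9 = True, p10 = True, p11 = True, p12 = True, p13 = True works.
Check each clause:
  1. {p2, p3} — p3 is true.
  2. {¬p10, ¬p8, p13} — p13 is true.
  3. {¬p9, ¬p5, ¬p7} — ¬p5 is true.
  4. {p2, ¬p5} — ¬p5 is true.
  5. {¬p8, p1, p4} — p1 is true.
  6. {¬p7, ¬p5, p11} — p11 is true.
  7. {p8, p4, p5} — p8 is true.
  8. {¬p6, ¬p3} — ¬p6 is true.
  9. {p5, p13, p3} — p13 is true.
  10. {p2, ¬p6, ¬p5} — ¬p6 is true.
  11. {¬p5, ¬p7, p12} — ¬p5 is true.
  12. {¬p8, p12} — p12 is true.
  13. {p8, p13} — p8 is true.
  14. {p5, ¬p6} — ¬p6 is true.
  15. {p7, ¬p10} — p7 is true.
  16. {p4, ¬p8} — p4 is true.
  17. {p13, ¬p12} — p13 is true.
  18. {¬p3, p4, p9} — p9 is true.
  19. {¬p2, p5, ¬p1} — ¬p2 is true.
  20. {p10, p4, p3} — p10 is true.
  21. {¬p5, ¬p11, ¬p10} — ¬p5 is true.
  22. {p4, p8, ¬p10} — p8 is true.

p1=T, p2=F, p3=T, p4=T, p5=F, p6=F, p7=T, p8=T, p9=T, p10=T, p11=T, p12=T, p13=T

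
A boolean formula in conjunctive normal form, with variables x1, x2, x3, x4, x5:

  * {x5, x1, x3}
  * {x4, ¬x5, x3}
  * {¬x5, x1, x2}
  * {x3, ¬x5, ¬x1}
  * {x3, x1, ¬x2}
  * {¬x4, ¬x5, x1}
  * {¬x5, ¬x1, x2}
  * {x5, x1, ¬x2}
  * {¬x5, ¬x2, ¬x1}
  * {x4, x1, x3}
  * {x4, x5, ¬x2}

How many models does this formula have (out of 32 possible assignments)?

Split on x1, then x5.
  x1=1, x5=1: a clause becomes empty — 0.
  x1=1, x5=0: x3 free; 3 ways for (x2,x4) × 2^1 = 6.
  x1=0, x5=1: remaining (x2,x3,x4) ∈ {(1,1,0)} — 1.
  x1=0, x5=0: remaining (x2,x3,x4) ∈ {(0,1,0); (0,1,1)} — 2.
Total: 0 + 6 + 1 + 2 = 9.

9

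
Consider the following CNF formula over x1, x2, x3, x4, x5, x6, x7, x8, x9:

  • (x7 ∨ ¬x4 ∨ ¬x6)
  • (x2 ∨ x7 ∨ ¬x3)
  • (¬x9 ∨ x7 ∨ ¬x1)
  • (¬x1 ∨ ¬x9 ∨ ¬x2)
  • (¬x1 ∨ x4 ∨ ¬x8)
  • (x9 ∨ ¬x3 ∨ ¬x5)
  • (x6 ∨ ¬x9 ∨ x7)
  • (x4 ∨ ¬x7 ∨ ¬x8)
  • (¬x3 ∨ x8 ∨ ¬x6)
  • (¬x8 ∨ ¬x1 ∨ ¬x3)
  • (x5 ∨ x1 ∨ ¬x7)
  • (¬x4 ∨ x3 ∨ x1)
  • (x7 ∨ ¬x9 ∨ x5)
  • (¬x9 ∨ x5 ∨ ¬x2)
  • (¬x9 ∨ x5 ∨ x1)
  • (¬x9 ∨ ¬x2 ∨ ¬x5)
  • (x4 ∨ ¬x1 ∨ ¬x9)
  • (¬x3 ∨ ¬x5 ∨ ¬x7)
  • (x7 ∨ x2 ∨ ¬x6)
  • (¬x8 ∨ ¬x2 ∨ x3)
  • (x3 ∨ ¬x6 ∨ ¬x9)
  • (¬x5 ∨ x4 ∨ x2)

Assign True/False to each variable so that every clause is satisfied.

x1=1, x2=1, x3=0, x4=1, x5=1, x6=0, x7=0, x8=0, x9=0

Set x1 = True and propagate.
Try x2 = True.
  then x9 is forced to False.
Set x3 = False and propagate.
  then x8 is forced to False.
The remaining clauses are satisfied by x4 = True, x5 = True, x6 = False, x7 = False.
Every clause has at least one true literal under this assignment.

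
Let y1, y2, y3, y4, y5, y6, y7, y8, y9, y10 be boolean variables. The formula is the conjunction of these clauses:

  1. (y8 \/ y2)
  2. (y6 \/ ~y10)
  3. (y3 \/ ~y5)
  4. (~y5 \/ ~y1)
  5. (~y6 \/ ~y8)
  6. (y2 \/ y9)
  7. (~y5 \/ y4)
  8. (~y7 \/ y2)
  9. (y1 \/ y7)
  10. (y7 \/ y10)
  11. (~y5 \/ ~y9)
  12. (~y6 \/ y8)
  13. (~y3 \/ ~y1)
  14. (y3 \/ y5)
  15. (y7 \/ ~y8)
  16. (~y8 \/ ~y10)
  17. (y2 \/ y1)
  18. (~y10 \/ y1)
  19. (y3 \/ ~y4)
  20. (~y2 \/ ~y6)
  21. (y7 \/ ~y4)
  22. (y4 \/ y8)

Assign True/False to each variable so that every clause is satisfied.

y1 = False, y2 = True, y3 = True, y4 = True, y5 = False, y6 = False, y7 = True, y8 = True, y9 = False, y10 = False

Try y1 = False.
  then y7 is forced to True.
  then y2 is forced to True.
  then y10 is forced to False.
  then y6 is forced to False.
Branch on y3: take y3 = True.
For the remaining variables, y4 = True, y5 = False, y8 = True, y9 = False works.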